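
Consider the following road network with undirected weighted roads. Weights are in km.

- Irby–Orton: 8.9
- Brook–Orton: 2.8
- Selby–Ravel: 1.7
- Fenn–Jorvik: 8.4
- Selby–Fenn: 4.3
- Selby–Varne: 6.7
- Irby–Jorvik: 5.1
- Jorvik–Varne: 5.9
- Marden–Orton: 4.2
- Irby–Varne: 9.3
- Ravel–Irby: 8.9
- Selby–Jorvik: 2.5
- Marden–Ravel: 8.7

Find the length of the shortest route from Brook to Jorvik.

16.8 km

Shortest distances from Brook:
Brook: 0
Orton: 2.8  (via Brook)
Marden: 7  (via Orton)
Irby: 11.7  (via Orton)
Ravel: 15.7  (via Marden)
Jorvik: 16.8  (via Irby)
Shortest route: Brook → Orton → Irby → Jorvik = 16.8 km.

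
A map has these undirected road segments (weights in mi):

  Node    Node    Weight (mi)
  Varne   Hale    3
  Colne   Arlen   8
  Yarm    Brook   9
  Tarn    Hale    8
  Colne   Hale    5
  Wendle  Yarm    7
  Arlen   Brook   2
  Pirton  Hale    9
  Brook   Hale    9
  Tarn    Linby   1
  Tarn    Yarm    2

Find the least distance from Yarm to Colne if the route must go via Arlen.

19 mi

Shortest Yarm→Arlen: Yarm–Brook–Arlen = 11
Shortest Arlen→Colne: Arlen–Colne = 8
Total via Arlen: 11 + 8 = 19 mi.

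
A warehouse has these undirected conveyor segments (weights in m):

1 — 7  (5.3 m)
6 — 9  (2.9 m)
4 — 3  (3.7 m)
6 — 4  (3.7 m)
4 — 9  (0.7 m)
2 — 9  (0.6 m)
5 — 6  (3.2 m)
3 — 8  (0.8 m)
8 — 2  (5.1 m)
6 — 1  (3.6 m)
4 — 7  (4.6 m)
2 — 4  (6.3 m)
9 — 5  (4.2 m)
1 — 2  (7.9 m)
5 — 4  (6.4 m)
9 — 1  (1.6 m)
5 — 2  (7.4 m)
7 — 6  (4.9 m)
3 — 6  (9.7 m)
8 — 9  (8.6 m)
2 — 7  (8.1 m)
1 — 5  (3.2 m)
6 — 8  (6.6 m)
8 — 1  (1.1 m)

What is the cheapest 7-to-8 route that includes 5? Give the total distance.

12.4 m

Best 7 to 5: 7 → 6 → 5 costing 8.1
Shortest 5→8: 5 → 1 → 8 = 4.3
Total via 5: 8.1 + 4.3 = 12.4 m.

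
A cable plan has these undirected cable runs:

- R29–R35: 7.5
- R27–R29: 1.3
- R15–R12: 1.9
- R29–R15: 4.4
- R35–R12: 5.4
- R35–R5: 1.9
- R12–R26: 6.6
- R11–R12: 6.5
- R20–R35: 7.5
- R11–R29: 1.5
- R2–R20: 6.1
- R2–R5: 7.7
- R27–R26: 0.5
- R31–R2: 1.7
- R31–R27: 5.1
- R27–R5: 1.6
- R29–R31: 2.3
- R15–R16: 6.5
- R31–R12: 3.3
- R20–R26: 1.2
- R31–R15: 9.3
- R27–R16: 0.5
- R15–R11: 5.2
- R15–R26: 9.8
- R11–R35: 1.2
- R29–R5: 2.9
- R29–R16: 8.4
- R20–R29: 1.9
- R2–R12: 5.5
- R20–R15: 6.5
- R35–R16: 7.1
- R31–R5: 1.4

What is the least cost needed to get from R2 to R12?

5

Shortest distances from R2:
R2: 0
R31: 1.7  (via R2)
R5: 3.1  (via R31)
R29: 4  (via R31)
R27: 4.7  (via R5)
R12: 5  (via R31)
Shortest route: R2 → R31 → R12 = 5.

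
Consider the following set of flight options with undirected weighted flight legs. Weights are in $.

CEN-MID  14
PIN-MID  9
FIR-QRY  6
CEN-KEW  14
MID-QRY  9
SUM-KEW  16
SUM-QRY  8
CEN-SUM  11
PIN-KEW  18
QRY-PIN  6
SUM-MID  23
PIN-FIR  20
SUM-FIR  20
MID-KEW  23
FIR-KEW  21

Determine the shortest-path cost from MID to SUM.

Enumerating some paths:
MID → QRY → SUM: 9+8 = 17
MID → PIN → QRY → SUM: 9+6+8 = 23
The minimum is $17 via MID → QRY → SUM.

$17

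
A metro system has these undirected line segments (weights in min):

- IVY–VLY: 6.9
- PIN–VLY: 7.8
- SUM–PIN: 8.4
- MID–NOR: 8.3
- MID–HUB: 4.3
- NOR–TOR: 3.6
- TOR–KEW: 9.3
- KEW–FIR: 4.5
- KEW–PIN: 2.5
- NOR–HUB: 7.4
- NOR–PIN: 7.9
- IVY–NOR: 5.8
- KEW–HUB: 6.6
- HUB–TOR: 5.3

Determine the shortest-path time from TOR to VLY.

Enumerating some paths:
TOR → NOR → PIN → VLY: 3.6+7.9+7.8 = 19.3
TOR → KEW → PIN → VLY: 9.3+2.5+7.8 = 19.6
TOR → HUB → KEW → PIN → VLY: 5.3+6.6+2.5+7.8 = 22.2
TOR → NOR → IVY → VLY: 3.6+5.8+6.9 = 16.3
Cheapest is TOR → NOR → IVY → VLY at 16.3 min.

16.3 min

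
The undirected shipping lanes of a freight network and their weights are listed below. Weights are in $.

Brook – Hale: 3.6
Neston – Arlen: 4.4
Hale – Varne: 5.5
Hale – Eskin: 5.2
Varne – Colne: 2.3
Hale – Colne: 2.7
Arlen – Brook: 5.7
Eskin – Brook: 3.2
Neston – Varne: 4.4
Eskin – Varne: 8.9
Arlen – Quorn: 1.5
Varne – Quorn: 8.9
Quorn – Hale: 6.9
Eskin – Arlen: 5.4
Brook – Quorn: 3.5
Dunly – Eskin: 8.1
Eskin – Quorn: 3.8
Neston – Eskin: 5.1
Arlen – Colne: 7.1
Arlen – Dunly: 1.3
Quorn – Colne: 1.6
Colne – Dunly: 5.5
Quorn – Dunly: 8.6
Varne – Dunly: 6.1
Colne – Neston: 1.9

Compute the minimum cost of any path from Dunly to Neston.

$5.7

Compare a few routes:
Dunly → Arlen → Neston: 1.3+4.4 = 5.7
Dunly → Arlen → Quorn → Colne → Neston: 1.3+1.5+1.6+1.9 = 6.3
The minimum is $5.7 via Dunly → Arlen → Neston.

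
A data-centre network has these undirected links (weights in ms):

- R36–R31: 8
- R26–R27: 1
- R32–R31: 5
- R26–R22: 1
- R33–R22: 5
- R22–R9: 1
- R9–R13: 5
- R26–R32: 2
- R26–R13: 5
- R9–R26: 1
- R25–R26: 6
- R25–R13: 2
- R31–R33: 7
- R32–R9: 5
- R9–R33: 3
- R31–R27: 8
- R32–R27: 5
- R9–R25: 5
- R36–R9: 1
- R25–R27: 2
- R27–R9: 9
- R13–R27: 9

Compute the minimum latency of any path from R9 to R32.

3 ms

Compare a few routes:
R9–R26–R27–R32: 1+1+5 = 7
R9–R26–R32: 1+2 = 3
R9–R22–R26–R32: 1+1+2 = 4
R9–R32: 5 = 5
Cheapest is R9–R26–R32 at 3 ms.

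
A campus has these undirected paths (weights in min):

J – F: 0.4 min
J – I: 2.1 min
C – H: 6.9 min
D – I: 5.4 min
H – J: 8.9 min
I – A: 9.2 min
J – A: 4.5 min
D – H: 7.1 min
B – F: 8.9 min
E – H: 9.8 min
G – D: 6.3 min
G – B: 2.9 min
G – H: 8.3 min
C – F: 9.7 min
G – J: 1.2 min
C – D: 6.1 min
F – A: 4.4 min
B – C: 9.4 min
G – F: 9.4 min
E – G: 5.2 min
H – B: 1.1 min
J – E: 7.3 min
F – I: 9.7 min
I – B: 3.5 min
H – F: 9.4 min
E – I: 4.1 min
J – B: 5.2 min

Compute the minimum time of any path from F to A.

Enumerating some paths:
F → J → A: 0.4+4.5 = 4.9
F → A: 4.4 = 4.4
The minimum is 4.4 min via F → A.

4.4 min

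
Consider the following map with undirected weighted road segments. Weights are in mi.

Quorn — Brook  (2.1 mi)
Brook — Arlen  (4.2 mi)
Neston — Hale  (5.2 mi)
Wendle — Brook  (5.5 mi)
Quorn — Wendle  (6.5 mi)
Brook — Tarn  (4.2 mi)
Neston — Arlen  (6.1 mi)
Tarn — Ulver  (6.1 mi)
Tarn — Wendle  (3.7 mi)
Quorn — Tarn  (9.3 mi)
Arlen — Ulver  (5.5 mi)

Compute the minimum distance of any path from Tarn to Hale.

Candidate routes:
Tarn–Brook–Arlen–Neston–Hale: 4.2+4.2+6.1+5.2 = 19.7
Tarn–Wendle–Brook–Arlen–Neston–Hale: 3.7+5.5+4.2+6.1+5.2 = 24.7
Tarn–Ulver–Arlen–Neston–Hale: 6.1+5.5+6.1+5.2 = 22.9
Cheapest is Tarn–Brook–Arlen–Neston–Hale at 19.7 mi.

19.7 mi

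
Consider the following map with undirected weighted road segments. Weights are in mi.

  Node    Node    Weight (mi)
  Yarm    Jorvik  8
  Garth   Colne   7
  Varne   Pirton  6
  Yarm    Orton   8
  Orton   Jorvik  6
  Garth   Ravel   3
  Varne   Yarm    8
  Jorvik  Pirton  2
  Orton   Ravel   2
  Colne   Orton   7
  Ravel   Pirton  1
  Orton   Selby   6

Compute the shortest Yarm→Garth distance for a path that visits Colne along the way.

Best Yarm to Colne: Yarm → Orton → Colne costing 15
Best Colne to Garth: Colne → Garth costing 7
Total via Colne: 15 + 7 = 22 mi.

22 mi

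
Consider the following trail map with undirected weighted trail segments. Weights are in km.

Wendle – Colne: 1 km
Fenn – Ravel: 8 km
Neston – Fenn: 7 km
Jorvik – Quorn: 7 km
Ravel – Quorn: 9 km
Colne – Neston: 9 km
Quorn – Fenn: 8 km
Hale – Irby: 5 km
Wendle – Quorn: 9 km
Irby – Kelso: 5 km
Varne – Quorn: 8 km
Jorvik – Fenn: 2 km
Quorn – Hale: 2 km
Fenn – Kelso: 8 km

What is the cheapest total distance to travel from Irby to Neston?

Settle nodes by increasing distance from Irby:
Irby: 0
Hale: 5  (via Irby)
Kelso: 5  (via Irby)
Quorn: 7  (via Hale)
Fenn: 13  (via Kelso)
Jorvik: 14  (via Quorn)
Varne: 15  (via Quorn)
Ravel: 16  (via Quorn)
Wendle: 16  (via Quorn)
Colne: 17  (via Wendle)
Neston: 20  (via Fenn)
Shortest route: Irby–Kelso–Fenn–Neston = 20 km.

20 km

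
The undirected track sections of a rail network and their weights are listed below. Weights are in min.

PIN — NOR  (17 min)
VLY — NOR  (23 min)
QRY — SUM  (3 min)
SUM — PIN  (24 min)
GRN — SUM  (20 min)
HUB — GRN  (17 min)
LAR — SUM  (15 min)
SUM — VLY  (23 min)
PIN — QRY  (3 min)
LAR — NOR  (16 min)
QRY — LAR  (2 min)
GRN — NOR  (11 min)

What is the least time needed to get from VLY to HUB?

Running Dijkstra from VLY:
VLY: 0
SUM: 23  (via VLY)
NOR: 23  (via VLY)
QRY: 26  (via SUM)
LAR: 28  (via QRY)
PIN: 29  (via QRY)
GRN: 34  (via NOR)
HUB: 51  (via GRN)
Shortest route: VLY–NOR–GRN–HUB = 51 min.

51 min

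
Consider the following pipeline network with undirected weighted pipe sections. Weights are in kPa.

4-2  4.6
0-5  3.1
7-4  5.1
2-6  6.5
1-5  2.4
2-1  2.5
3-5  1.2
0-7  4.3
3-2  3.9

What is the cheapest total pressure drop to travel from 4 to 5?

9.5 kPa

Running Dijkstra from 4:
4: 0
2: 4.6  (via 4)
7: 5.1  (via 4)
1: 7.1  (via 2)
3: 8.5  (via 2)
0: 9.4  (via 7)
5: 9.5  (via 1)
Shortest route: 4–2–1–5 = 9.5 kPa.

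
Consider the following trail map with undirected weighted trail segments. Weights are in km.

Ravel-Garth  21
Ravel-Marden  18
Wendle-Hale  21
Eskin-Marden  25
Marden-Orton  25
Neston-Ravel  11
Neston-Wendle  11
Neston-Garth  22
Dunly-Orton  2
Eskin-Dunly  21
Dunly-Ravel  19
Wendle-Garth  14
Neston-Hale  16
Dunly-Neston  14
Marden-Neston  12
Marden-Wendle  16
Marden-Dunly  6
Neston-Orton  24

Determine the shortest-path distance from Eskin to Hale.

Enumerating some paths:
Eskin → Dunly → Neston → Hale: 21+14+16 = 51
Eskin → Marden → Neston → Hale: 25+12+16 = 53
Eskin → Marden → Dunly → Neston → Hale: 25+6+14+16 = 61
Eskin → Dunly → Marden → Neston → Hale: 21+6+12+16 = 55
The minimum is 51 km via Eskin → Dunly → Neston → Hale.

51 km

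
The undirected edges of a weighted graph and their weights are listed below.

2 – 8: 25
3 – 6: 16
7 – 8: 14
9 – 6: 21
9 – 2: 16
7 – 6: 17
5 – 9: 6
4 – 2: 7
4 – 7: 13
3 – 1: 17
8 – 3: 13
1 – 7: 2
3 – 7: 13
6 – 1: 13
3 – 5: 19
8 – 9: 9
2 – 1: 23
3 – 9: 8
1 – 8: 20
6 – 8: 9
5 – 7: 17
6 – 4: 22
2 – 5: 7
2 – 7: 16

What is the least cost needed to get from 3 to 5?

14

Candidate routes:
3 - 9 - 5: 8+6 = 14
3 - 5: 19 = 19
The minimum is 14 via 3 - 9 - 5.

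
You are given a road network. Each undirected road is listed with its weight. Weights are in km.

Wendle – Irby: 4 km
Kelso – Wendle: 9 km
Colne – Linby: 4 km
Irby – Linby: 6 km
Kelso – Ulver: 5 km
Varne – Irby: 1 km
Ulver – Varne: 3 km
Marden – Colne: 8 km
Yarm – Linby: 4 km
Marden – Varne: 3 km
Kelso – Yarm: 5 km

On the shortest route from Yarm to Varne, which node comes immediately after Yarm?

Compare a few routes:
Yarm–Kelso–Wendle–Irby–Varne: 5+9+4+1 = 19
Yarm–Kelso–Ulver–Varne: 5+5+3 = 13
Yarm–Linby–Irby–Varne: 4+6+1 = 11
The minimum is 11 km via Yarm–Linby–Irby–Varne.
So from Yarm the first move is to Linby.

Linby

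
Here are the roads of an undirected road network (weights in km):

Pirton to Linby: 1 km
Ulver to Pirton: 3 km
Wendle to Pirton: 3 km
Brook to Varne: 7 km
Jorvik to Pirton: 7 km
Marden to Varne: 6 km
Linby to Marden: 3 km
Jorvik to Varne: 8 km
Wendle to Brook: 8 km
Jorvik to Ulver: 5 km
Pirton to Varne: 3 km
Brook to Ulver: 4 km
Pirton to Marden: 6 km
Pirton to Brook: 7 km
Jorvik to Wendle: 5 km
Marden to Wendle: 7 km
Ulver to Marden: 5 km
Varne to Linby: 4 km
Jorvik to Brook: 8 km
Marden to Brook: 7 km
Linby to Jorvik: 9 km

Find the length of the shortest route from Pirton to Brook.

Settle nodes by increasing distance from Pirton:
Pirton: 0
Linby: 1  (via Pirton)
Ulver: 3  (via Pirton)
Wendle: 3  (via Pirton)
Varne: 3  (via Pirton)
Marden: 4  (via Linby)
Jorvik: 7  (via Pirton)
Brook: 7  (via Pirton)
Shortest route: Pirton → Brook = 7 km.

7 km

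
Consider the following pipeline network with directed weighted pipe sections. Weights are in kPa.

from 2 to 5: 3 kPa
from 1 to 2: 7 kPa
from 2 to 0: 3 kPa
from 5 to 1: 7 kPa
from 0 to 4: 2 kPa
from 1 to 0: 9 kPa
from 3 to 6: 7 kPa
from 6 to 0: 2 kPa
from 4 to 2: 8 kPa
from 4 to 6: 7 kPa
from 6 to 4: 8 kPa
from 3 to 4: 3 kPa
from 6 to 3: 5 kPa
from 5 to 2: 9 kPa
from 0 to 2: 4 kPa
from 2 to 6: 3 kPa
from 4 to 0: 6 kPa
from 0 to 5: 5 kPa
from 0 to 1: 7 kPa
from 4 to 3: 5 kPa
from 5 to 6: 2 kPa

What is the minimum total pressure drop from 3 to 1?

16 kPa

Shortest distances from 3:
3: 0
4: 3  (via 3)
6: 7  (via 3)
0: 9  (via 4)
2: 11  (via 4)
5: 14  (via 0)
1: 16  (via 0)
Shortest route: 3–4–0–1 = 16 kPa.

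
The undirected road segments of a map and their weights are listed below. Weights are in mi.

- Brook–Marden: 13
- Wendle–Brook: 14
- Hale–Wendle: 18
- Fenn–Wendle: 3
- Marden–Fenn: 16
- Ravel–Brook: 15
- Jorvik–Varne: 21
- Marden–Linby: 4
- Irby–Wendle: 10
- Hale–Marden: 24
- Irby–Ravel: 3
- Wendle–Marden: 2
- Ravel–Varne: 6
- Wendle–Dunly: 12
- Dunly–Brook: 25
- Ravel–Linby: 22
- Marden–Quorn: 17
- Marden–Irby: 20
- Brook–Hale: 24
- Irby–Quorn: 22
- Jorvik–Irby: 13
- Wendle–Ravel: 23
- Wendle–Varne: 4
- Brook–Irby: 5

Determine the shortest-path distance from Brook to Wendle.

Settle nodes by increasing distance from Brook:
Brook: 0
Irby: 5  (via Brook)
Ravel: 8  (via Irby)
Marden: 13  (via Brook)
Wendle: 14  (via Brook)
Shortest route: Brook → Wendle = 14 mi.

14 mi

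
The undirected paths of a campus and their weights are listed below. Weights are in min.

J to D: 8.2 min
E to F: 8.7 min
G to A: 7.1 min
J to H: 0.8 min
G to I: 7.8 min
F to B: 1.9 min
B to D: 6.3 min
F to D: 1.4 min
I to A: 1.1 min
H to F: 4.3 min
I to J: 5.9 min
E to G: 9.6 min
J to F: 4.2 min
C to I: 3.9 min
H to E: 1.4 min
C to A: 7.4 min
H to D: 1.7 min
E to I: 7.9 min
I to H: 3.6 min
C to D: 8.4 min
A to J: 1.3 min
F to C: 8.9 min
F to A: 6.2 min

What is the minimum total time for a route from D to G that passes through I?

Best D to I: D → H → J → A → I costing 4.9
Shortest I→G: I → G = 7.8
Total via I: 4.9 + 7.8 = 12.7 min.

12.7 min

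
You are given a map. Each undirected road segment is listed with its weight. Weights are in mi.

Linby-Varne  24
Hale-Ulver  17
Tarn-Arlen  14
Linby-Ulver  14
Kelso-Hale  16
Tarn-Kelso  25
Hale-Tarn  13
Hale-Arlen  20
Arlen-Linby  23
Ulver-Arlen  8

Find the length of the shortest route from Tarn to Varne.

Compare a few routes:
Tarn - Arlen - Ulver - Linby - Varne: 14+8+14+24 = 60
Tarn - Arlen - Linby - Varne: 14+23+24 = 61
Tarn - Hale - Ulver - Linby - Varne: 13+17+14+24 = 68
The minimum is 60 mi via Tarn - Arlen - Ulver - Linby - Varne.

60 mi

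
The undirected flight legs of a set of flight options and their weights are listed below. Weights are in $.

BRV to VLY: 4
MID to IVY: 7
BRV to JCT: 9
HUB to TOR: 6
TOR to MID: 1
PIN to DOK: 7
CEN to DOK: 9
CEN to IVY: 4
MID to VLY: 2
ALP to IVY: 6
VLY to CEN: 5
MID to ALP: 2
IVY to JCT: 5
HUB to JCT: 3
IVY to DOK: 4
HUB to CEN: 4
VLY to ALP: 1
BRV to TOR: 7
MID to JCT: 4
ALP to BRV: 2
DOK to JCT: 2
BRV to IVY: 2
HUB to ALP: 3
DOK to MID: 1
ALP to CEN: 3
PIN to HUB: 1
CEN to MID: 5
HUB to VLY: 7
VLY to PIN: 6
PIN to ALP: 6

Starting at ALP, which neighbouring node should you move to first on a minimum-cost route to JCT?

MID

Candidate routes:
ALP–HUB–JCT: 3+3 = 6
ALP–MID–DOK–JCT: 2+1+2 = 5
ALP–MID–JCT: 2+4 = 6
ALP–VLY–MID–DOK–JCT: 1+2+1+2 = 6
Cheapest is ALP–MID–DOK–JCT at $5.
So from ALP the first move is to MID.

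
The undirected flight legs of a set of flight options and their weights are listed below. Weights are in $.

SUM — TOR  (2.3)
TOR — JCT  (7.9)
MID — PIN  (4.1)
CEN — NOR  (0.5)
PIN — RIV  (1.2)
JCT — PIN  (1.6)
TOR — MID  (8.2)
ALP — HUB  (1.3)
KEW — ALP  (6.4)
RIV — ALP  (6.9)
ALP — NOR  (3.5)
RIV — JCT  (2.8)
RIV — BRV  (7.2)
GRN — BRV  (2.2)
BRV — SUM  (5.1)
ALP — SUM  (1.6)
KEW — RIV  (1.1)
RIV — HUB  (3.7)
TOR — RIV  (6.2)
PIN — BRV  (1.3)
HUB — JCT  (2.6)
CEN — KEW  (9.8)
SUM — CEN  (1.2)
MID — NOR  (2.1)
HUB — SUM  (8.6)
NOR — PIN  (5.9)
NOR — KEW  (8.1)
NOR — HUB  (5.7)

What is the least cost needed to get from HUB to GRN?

$7.7

Running Dijkstra from HUB:
HUB: 0
ALP: 1.3  (via HUB)
JCT: 2.6  (via HUB)
SUM: 2.9  (via ALP)
RIV: 3.7  (via HUB)
CEN: 4.1  (via SUM)
PIN: 4.2  (via JCT)
NOR: 4.6  (via CEN)
KEW: 4.8  (via RIV)
TOR: 5.2  (via SUM)
BRV: 5.5  (via PIN)
MID: 6.7  (via NOR)
GRN: 7.7  (via BRV)
Shortest route: HUB → JCT → PIN → BRV → GRN = $7.7.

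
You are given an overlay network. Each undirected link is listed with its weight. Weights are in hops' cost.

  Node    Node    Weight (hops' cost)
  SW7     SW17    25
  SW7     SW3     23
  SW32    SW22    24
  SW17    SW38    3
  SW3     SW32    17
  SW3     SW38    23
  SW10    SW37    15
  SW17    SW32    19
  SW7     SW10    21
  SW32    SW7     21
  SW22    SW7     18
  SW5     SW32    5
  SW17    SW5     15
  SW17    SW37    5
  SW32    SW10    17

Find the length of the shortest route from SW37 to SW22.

48 hops' cost

Enumerating some paths:
SW37–SW10–SW32–SW22: 15+17+24 = 56
SW37–SW10–SW7–SW22: 15+21+18 = 54
SW37–SW17–SW5–SW32–SW22: 5+15+5+24 = 49
SW37–SW17–SW32–SW22: 5+19+24 = 48
Cheapest is SW37–SW17–SW32–SW22 at 48 hops' cost.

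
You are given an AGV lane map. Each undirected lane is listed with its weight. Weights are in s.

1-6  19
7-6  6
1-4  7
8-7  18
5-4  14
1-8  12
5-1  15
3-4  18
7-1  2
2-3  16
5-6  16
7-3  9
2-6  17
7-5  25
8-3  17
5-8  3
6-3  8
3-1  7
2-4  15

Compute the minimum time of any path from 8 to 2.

32 s

Running Dijkstra from 8:
8: 0
5: 3  (via 8)
1: 12  (via 8)
7: 14  (via 1)
3: 17  (via 8)
4: 17  (via 5)
6: 19  (via 5)
2: 32  (via 4)
Shortest route: 8–5–4–2 = 32 s.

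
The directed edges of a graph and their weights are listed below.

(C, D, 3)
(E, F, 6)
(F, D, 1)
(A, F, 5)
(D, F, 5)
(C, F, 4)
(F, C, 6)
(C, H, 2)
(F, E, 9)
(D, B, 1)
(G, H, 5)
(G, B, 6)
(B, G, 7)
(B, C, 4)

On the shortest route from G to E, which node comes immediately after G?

Candidate routes:
G - B - C - D - F - E: 6+4+3+5+9 = 27
G - B - C - F - E: 6+4+4+9 = 23
The minimum is 23 via G - B - C - F - E.
So from G the first move is to B.

B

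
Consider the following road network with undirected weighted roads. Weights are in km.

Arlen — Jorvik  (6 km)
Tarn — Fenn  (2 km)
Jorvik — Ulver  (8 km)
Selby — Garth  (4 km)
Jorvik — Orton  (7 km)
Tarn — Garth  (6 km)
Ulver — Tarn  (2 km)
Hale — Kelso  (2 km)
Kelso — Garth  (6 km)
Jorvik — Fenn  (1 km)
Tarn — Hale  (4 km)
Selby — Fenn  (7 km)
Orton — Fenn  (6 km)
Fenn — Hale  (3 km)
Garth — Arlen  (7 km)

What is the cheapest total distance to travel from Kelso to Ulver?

Shortest distances from Kelso:
Kelso: 0
Hale: 2  (via Kelso)
Fenn: 5  (via Hale)
Tarn: 6  (via Hale)
Garth: 6  (via Kelso)
Jorvik: 6  (via Fenn)
Ulver: 8  (via Tarn)
Shortest route: Kelso → Hale → Tarn → Ulver = 8 km.

8 km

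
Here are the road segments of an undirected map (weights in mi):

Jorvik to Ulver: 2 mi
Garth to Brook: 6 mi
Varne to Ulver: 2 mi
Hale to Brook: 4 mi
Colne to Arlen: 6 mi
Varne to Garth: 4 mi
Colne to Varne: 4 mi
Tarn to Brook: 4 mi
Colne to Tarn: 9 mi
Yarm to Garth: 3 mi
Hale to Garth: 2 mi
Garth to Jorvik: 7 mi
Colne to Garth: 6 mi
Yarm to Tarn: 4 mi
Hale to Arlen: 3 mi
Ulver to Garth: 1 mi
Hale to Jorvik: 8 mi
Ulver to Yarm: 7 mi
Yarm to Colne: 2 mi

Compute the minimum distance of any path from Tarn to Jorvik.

Running Dijkstra from Tarn:
Tarn: 0
Brook: 4  (via Tarn)
Yarm: 4  (via Tarn)
Colne: 6  (via Yarm)
Garth: 7  (via Yarm)
Ulver: 8  (via Garth)
Hale: 8  (via Brook)
Varne: 10  (via Colne)
Jorvik: 10  (via Ulver)
Shortest route: Tarn → Yarm → Garth → Ulver → Jorvik = 10 mi.

10 mi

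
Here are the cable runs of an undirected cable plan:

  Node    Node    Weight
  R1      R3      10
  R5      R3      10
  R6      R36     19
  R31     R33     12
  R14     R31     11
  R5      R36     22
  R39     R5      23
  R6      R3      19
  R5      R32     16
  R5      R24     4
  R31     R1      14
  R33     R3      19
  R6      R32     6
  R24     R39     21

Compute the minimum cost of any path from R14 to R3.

Running Dijkstra from R14:
R14: 0
R31: 11  (via R14)
R33: 23  (via R31)
R1: 25  (via R31)
R3: 35  (via R1)
Shortest route: R14–R31–R1–R3 = 35.

35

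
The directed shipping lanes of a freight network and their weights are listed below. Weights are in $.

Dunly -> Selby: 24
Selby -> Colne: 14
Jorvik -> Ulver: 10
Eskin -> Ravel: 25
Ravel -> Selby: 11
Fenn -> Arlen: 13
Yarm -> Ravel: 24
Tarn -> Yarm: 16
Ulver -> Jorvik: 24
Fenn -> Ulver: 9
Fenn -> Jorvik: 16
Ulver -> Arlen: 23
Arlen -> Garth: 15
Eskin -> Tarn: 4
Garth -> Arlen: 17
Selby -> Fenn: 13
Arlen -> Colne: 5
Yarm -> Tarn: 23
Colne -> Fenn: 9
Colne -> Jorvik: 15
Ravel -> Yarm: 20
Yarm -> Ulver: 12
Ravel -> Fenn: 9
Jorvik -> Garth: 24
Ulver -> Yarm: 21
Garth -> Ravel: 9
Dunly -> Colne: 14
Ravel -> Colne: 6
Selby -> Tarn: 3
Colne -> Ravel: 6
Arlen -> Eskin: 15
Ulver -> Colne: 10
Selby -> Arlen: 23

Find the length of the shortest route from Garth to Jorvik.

$30

Settle nodes by increasing distance from Garth:
Garth: 0
Ravel: 9  (via Garth)
Colne: 15  (via Ravel)
Arlen: 17  (via Garth)
Fenn: 18  (via Ravel)
Selby: 20  (via Ravel)
Tarn: 23  (via Selby)
Ulver: 27  (via Fenn)
Yarm: 29  (via Ravel)
Jorvik: 30  (via Colne)
Shortest route: Garth → Ravel → Colne → Jorvik = $30.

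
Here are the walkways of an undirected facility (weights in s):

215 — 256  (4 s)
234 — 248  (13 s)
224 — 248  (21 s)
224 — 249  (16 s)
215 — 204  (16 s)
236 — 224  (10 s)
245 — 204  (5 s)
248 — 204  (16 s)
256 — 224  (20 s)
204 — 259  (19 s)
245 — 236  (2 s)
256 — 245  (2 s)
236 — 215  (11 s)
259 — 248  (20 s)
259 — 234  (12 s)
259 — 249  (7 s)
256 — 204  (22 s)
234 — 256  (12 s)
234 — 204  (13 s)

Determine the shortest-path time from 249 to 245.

28 s

Enumerating some paths:
249 → 259 → 234 → 256 → 245: 7+12+12+2 = 33
249 → 224 → 236 → 245: 16+10+2 = 28
249 → 259 → 204 → 245: 7+19+5 = 31
Cheapest is 249 → 224 → 236 → 245 at 28 s.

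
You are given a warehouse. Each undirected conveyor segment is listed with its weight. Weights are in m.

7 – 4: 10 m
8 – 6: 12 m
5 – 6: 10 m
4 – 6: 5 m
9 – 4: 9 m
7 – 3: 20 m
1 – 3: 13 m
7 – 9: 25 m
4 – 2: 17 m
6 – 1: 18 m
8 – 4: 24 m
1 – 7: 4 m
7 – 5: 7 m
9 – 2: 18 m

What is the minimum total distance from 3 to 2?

Candidate routes:
3 → 1 → 7 → 4 → 2: 13+4+10+17 = 44
3 → 7 → 4 → 2: 20+10+17 = 47
3 → 1 → 7 → 4 → 9 → 2: 13+4+10+9+18 = 54
3 → 1 → 6 → 4 → 2: 13+18+5+17 = 53
The minimum is 44 m via 3 → 1 → 7 → 4 → 2.

44 m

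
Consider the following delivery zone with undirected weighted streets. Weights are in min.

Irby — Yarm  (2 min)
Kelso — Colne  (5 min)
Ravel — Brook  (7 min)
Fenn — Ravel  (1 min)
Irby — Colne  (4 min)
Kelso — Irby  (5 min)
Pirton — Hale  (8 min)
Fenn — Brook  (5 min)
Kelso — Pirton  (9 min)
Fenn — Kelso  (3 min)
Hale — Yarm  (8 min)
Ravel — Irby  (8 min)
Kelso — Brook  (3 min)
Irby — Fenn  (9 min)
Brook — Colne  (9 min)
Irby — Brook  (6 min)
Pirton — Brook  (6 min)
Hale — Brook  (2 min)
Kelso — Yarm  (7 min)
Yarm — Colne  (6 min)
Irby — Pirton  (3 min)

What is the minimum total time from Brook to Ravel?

6 min

Candidate routes:
Brook - Fenn - Ravel: 5+1 = 6
Brook - Ravel: 7 = 7
Cheapest is Brook - Fenn - Ravel at 6 min.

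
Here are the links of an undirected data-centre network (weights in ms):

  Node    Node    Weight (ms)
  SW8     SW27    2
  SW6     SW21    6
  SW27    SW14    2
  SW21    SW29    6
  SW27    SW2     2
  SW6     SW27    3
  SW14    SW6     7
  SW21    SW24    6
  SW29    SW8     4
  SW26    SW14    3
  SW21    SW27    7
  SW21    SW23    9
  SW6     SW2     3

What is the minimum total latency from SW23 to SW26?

21 ms

Enumerating some paths:
SW23–SW21–SW6–SW14–SW26: 9+6+7+3 = 25
SW23–SW21–SW27–SW14–SW26: 9+7+2+3 = 21
SW23–SW21–SW6–SW2–SW27–SW14–SW26: 9+6+3+2+2+3 = 25
SW23–SW21–SW6–SW27–SW14–SW26: 9+6+3+2+3 = 23
Cheapest is SW23–SW21–SW27–SW14–SW26 at 21 ms.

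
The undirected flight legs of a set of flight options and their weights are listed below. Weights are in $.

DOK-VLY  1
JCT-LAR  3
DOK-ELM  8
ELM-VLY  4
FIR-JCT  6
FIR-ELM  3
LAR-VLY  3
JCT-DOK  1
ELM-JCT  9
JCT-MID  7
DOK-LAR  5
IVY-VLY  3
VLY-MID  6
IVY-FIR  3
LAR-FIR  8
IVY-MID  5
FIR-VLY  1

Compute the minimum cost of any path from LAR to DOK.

Compare a few routes:
LAR–JCT–DOK: 3+1 = 4
LAR–FIR–VLY–DOK: 8+1+1 = 10
LAR–DOK: 5 = 5
The minimum is $4 via LAR–JCT–DOK.

$4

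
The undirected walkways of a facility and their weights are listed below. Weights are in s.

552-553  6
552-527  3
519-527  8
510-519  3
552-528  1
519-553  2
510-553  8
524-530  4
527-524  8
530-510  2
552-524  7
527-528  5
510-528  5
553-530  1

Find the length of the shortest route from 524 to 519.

Shortest distances from 524:
524: 0
530: 4  (via 524)
553: 5  (via 530)
510: 6  (via 530)
519: 7  (via 553)
Shortest route: 524–530–553–519 = 7 s.

7 s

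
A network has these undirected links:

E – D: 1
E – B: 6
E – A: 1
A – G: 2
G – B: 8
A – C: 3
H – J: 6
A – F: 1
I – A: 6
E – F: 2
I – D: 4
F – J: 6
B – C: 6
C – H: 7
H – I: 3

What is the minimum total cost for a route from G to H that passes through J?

15

Best G to J: G → A → F → J costing 9
Best J to H: J → H costing 6
Total via J: 9 + 6 = 15.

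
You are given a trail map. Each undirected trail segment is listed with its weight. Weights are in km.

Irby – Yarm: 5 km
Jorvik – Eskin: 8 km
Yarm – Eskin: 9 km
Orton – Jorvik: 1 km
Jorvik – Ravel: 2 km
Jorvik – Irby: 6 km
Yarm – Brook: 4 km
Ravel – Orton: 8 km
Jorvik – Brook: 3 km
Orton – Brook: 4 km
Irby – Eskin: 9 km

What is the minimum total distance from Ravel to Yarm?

Enumerating some paths:
Ravel–Jorvik–Orton–Brook–Yarm: 2+1+4+4 = 11
Ravel–Jorvik–Irby–Yarm: 2+6+5 = 13
Ravel–Jorvik–Brook–Yarm: 2+3+4 = 9
Ravel–Orton–Jorvik–Brook–Yarm: 8+1+3+4 = 16
The minimum is 9 km via Ravel–Jorvik–Brook–Yarm.

9 km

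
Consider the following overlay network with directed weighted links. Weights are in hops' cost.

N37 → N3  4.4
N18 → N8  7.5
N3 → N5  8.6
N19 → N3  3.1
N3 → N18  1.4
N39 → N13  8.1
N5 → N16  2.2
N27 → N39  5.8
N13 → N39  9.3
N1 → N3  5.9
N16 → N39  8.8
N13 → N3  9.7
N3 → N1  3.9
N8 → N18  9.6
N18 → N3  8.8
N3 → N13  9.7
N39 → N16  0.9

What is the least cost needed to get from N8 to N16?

Candidate routes:
N8–N18–N3–N5–N16: 9.6+8.8+8.6+2.2 = 29.2
N8–N18–N3–N13–N39–N16: 9.6+8.8+9.7+9.3+0.9 = 38.3
Cheapest is N8–N18–N3–N5–N16 at 29.2 hops' cost.

29.2 hops' cost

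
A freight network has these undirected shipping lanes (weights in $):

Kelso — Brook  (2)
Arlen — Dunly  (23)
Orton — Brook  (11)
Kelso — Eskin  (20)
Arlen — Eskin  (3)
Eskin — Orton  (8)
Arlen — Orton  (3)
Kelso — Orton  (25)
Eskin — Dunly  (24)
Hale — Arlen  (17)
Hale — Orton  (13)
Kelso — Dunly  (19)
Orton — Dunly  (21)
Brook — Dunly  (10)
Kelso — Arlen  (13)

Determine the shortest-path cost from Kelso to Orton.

$13

Shortest distances from Kelso:
Kelso: 0
Brook: 2  (via Kelso)
Dunly: 12  (via Brook)
Arlen: 13  (via Kelso)
Orton: 13  (via Brook)
Shortest route: Kelso–Brook–Orton = $13.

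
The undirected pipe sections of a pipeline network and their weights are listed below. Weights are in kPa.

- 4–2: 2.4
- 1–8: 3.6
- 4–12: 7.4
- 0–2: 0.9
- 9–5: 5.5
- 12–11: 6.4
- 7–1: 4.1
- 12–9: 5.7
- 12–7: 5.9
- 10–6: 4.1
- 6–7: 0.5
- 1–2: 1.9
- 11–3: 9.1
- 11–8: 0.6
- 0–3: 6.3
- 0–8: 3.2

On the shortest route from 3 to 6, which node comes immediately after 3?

Candidate routes:
3 - 11 - 8 - 1 - 7 - 6: 9.1+0.6+3.6+4.1+0.5 = 17.9
3 - 0 - 8 - 1 - 7 - 6: 6.3+3.2+3.6+4.1+0.5 = 17.7
3 - 11 - 8 - 0 - 2 - 1 - 7 - 6: 9.1+0.6+3.2+0.9+1.9+4.1+0.5 = 20.3
3 - 0 - 2 - 1 - 7 - 6: 6.3+0.9+1.9+4.1+0.5 = 13.7
The minimum is 13.7 kPa via 3 - 0 - 2 - 1 - 7 - 6.
So from 3 the first move is to 0.

0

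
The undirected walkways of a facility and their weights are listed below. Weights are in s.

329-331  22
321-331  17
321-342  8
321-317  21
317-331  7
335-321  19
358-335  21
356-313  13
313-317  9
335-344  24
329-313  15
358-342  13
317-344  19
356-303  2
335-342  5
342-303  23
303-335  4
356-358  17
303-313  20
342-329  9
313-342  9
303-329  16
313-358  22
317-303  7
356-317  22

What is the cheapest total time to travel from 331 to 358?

33 s

Running Dijkstra from 331:
331: 0
317: 7  (via 331)
303: 14  (via 317)
313: 16  (via 317)
356: 16  (via 303)
321: 17  (via 331)
335: 18  (via 303)
329: 22  (via 331)
342: 23  (via 335)
344: 26  (via 317)
358: 33  (via 356)
Shortest route: 331–317–303–356–358 = 33 s.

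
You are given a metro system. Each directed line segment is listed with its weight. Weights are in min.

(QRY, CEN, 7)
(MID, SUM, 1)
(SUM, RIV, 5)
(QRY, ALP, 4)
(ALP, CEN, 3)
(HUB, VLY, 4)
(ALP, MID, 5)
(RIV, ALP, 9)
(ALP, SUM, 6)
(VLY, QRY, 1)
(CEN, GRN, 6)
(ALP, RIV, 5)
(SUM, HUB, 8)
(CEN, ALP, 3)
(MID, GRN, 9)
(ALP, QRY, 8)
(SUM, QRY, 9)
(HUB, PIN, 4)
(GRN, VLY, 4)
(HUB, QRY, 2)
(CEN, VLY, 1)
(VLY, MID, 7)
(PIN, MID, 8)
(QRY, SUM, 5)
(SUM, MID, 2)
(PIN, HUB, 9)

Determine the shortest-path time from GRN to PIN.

Candidate routes:
GRN → VLY → QRY → SUM → HUB → PIN: 4+1+5+8+4 = 22
GRN → VLY → QRY → ALP → MID → SUM → HUB → PIN: 4+1+4+5+1+8+4 = 27
GRN → VLY → MID → SUM → HUB → PIN: 4+7+1+8+4 = 24
Cheapest is GRN → VLY → QRY → SUM → HUB → PIN at 22 min.

22 min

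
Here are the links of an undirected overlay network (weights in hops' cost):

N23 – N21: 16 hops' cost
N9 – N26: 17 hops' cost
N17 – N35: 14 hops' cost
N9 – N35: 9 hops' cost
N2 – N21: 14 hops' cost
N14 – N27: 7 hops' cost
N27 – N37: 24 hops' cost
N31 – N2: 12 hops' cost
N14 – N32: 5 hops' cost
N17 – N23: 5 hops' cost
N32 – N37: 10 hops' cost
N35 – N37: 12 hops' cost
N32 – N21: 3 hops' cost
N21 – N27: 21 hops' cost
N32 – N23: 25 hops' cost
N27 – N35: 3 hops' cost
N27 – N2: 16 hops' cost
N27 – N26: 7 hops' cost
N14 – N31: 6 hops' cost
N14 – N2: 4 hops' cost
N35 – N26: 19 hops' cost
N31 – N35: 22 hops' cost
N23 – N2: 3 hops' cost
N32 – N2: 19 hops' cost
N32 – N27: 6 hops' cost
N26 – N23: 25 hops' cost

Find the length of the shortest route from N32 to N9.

18 hops' cost

Enumerating some paths:
N32 - N14 - N27 - N35 - N9: 5+7+3+9 = 24
N32 - N27 - N35 - N9: 6+3+9 = 18
N32 - N27 - N26 - N9: 6+7+17 = 30
The minimum is 18 hops' cost via N32 - N27 - N35 - N9.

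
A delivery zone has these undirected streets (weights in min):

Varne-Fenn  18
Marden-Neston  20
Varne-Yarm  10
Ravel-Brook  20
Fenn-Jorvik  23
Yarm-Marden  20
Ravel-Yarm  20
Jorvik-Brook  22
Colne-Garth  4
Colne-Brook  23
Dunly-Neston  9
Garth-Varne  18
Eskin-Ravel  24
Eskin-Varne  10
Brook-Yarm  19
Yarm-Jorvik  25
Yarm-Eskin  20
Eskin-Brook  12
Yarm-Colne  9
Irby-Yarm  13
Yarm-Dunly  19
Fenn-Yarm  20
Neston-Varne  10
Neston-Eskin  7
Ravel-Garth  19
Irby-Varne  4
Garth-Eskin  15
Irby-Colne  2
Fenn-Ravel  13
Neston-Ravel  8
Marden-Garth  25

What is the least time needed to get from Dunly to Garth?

Candidate routes:
Dunly–Neston–Varne–Irby–Colne–Garth: 9+10+4+2+4 = 29
Dunly–Neston–Eskin–Garth: 9+7+15 = 31
Dunly–Yarm–Colne–Garth: 19+9+4 = 32
Dunly–Neston–Ravel–Garth: 9+8+19 = 36
Cheapest is Dunly–Neston–Varne–Irby–Colne–Garth at 29 min.

29 min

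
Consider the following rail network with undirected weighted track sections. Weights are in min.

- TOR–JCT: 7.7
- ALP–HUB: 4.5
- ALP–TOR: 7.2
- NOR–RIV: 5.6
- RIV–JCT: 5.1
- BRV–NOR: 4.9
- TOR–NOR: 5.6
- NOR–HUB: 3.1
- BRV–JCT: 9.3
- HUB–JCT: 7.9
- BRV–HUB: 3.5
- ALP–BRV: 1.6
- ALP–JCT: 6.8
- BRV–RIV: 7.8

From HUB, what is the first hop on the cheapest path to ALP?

Candidate routes:
HUB - BRV - ALP: 3.5+1.6 = 5.1
HUB - ALP: 4.5 = 4.5
HUB - NOR - BRV - ALP: 3.1+4.9+1.6 = 9.6
Cheapest is HUB - ALP at 4.5 min.
So from HUB the first move is to ALP.

ALP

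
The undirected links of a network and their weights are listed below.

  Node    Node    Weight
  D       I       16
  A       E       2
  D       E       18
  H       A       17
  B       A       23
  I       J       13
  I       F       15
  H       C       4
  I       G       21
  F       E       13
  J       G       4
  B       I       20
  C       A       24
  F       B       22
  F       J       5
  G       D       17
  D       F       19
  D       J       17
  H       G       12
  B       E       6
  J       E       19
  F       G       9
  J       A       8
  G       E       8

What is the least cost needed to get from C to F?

25

Settle nodes by increasing distance from C:
C: 0
H: 4  (via C)
G: 16  (via H)
J: 20  (via G)
A: 21  (via H)
E: 23  (via A)
F: 25  (via G)
Shortest route: C–H–G–F = 25.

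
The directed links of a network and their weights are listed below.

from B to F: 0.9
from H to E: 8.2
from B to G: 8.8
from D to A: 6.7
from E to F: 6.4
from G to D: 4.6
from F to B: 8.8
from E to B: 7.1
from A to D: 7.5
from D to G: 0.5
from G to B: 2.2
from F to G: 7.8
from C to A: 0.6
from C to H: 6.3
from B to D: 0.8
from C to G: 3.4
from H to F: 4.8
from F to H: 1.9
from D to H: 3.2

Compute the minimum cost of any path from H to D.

Candidate routes:
H–E–B–D: 8.2+7.1+0.8 = 16.1
H–F–G–B–D: 4.8+7.8+2.2+0.8 = 15.6
H–F–G–D: 4.8+7.8+4.6 = 17.2
H–F–B–D: 4.8+8.8+0.8 = 14.4
Cheapest is H–F–B–D at 14.4.

14.4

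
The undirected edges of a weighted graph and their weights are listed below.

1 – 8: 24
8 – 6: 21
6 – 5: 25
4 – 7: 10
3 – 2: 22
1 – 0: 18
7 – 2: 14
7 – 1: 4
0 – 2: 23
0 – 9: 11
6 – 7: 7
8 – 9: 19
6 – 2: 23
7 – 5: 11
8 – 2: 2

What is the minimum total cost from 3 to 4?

Shortest distances from 3:
3: 0
2: 22  (via 3)
8: 24  (via 2)
7: 36  (via 2)
1: 40  (via 7)
6: 43  (via 7)
9: 43  (via 8)
0: 45  (via 2)
4: 46  (via 7)
Shortest route: 3 → 2 → 7 → 4 = 46.

46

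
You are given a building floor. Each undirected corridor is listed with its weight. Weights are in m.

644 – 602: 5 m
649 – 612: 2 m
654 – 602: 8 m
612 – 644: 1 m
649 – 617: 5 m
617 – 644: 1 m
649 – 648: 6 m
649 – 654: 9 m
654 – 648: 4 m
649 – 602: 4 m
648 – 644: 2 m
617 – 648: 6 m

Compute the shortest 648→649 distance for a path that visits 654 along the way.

13 m

Shortest 648→654: 648 → 654 = 4
Shortest 654→649: 654 → 649 = 9
Total via 654: 4 + 9 = 13 m.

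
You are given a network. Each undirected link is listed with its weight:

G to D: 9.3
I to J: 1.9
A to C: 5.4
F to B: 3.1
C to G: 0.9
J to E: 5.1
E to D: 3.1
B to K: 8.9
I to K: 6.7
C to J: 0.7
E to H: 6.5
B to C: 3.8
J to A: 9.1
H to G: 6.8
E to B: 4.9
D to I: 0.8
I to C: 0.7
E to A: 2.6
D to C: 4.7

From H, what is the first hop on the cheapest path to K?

G

Enumerating some paths:
H - G - C - J - I - K: 6.8+0.9+0.7+1.9+6.7 = 17
H - G - C - I - K: 6.8+0.9+0.7+6.7 = 15.1
Cheapest is H - G - C - I - K at 15.1.
So from H the first move is to G.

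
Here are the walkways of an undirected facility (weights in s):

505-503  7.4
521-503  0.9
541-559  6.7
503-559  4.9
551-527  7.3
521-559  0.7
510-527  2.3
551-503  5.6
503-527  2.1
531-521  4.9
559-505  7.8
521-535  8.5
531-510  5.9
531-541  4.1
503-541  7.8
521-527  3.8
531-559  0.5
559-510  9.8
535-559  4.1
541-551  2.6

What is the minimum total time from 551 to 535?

11.3 s

Running Dijkstra from 551:
551: 0
541: 2.6  (via 551)
503: 5.6  (via 551)
521: 6.5  (via 503)
531: 6.7  (via 541)
559: 7.2  (via 521)
527: 7.3  (via 551)
510: 9.6  (via 527)
535: 11.3  (via 559)
Shortest route: 551–503–521–559–535 = 11.3 s.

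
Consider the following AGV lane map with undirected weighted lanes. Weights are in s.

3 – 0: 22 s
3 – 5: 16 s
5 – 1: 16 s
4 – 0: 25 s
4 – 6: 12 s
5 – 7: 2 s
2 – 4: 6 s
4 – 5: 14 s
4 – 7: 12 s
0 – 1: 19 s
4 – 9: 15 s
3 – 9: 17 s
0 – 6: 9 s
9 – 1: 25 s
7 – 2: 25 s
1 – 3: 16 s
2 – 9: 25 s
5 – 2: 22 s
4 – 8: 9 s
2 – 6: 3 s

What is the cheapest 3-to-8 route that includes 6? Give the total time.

49 s

Shortest 3→6: 3–0–6 = 31
Shortest 6→8: 6–2–4–8 = 18
Total via 6: 31 + 18 = 49 s.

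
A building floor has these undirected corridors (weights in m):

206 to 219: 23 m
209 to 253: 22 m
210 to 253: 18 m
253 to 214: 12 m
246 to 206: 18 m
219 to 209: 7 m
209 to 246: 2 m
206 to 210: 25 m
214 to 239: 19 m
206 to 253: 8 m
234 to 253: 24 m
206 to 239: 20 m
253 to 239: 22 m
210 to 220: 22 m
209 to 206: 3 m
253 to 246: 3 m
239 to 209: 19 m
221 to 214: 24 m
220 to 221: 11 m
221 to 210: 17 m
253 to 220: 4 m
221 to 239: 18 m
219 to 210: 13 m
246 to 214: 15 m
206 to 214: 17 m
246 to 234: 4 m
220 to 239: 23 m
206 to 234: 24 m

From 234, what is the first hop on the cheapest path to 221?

Candidate routes:
234 → 246 → 209 → 206 → 253 → 220 → 221: 4+2+3+8+4+11 = 32
234 → 253 → 220 → 221: 24+4+11 = 39
234 → 246 → 253 → 210 → 221: 4+3+18+17 = 42
234 → 246 → 253 → 220 → 221: 4+3+4+11 = 22
The minimum is 22 m via 234 → 246 → 253 → 220 → 221.
So from 234 the first move is to 246.

246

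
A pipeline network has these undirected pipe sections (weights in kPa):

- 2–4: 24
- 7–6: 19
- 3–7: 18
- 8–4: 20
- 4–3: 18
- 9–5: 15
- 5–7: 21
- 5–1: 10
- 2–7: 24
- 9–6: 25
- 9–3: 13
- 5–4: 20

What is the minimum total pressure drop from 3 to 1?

38 kPa

Running Dijkstra from 3:
3: 0
9: 13  (via 3)
4: 18  (via 3)
7: 18  (via 3)
5: 28  (via 9)
6: 37  (via 7)
1: 38  (via 5)
Shortest route: 3 → 9 → 5 → 1 = 38 kPa.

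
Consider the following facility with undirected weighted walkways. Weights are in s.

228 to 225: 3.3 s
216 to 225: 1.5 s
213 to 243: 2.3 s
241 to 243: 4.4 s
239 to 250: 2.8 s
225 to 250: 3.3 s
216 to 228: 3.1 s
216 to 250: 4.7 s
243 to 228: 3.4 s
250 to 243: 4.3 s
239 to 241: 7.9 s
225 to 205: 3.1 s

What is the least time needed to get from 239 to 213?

Running Dijkstra from 239:
239: 0
250: 2.8  (via 239)
225: 6.1  (via 250)
243: 7.1  (via 250)
216: 7.5  (via 250)
241: 7.9  (via 239)
205: 9.2  (via 225)
213: 9.4  (via 243)
Shortest route: 239 → 250 → 243 → 213 = 9.4 s.

9.4 s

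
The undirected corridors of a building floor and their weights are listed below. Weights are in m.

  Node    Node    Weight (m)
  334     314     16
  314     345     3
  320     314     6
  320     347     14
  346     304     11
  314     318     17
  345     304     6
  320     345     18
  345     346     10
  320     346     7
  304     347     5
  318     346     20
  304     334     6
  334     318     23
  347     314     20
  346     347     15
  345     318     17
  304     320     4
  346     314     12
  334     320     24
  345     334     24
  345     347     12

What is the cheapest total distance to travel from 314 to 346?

12 m

Compare a few routes:
314–346: 12 = 12
314–345–346: 3+10 = 13
314–320–346: 6+7 = 13
Cheapest is 314–346 at 12 m.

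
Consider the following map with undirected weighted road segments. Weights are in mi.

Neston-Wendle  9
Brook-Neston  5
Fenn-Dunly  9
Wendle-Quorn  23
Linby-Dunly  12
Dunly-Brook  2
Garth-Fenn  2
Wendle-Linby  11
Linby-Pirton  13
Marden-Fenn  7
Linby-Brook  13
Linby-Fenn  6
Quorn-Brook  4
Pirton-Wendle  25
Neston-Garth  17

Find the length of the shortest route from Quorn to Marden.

Shortest distances from Quorn:
Quorn: 0
Brook: 4  (via Quorn)
Dunly: 6  (via Brook)
Neston: 9  (via Brook)
Fenn: 15  (via Dunly)
Garth: 17  (via Fenn)
Linby: 17  (via Brook)
Wendle: 18  (via Neston)
Marden: 22  (via Fenn)
Shortest route: Quorn → Brook → Dunly → Fenn → Marden = 22 mi.

22 mi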